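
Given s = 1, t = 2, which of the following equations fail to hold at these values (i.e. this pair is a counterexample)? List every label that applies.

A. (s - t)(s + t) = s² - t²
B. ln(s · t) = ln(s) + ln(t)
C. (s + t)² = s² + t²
C

Evaluating each claim at the given values:
A. LHS = -3, RHS = -3 → holds here (LHS = RHS)
B. LHS = ln(2) ≈ 0.6931, RHS = ln(2) ≈ 0.6931 → holds here (LHS = RHS)
C. LHS = 9, RHS = 5 → fails here (LHS ≠ RHS)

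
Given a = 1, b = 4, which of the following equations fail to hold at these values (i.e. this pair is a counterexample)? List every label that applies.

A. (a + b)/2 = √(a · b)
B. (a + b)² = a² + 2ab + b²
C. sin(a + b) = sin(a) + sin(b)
A, C

Evaluating each claim at the given values:
A. LHS = 5/2, RHS = 2 → fails here (LHS ≠ RHS)
B. LHS = 25, RHS = 25 → holds here (LHS = RHS)
C. LHS = sin(5) ≈ -0.9589, RHS = sin(4) + sin(1) ≈ 0.08467 → fails here (LHS ≠ RHS)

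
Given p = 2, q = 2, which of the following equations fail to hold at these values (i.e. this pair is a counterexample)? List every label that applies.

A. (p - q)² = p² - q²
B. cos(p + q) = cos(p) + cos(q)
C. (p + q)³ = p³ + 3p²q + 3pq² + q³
Evaluating each claim at the given values:
A. LHS = 0, RHS = 0 → holds here (LHS = RHS)
B. LHS = cos(4) ≈ -0.6536, RHS = 2·cos(2) ≈ -0.8323 → fails here (LHS ≠ RHS)
C. LHS = 64, RHS = 64 → holds here (LHS = RHS)

Answer: B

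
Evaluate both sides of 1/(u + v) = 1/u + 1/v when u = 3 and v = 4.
LHS = 1/(3 + 4) = 1/7
RHS = 1/3 + 1/4 = 7/12

LHS ≠ RHS, so the equation does not hold here.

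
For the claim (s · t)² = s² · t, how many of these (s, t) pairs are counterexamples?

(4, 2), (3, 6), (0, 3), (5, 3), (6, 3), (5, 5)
5

Testing each pair:
(4, 2): LHS = 64, RHS = 32 → counterexample
(3, 6): LHS = 324, RHS = 54 → counterexample
(0, 3): LHS = 0, RHS = 0 → satisfies claim
(5, 3): LHS = 225, RHS = 75 → counterexample
(6, 3): LHS = 324, RHS = 108 → counterexample
(5, 5): LHS = 625, RHS = 125 → counterexample

That makes 5 counterexamples.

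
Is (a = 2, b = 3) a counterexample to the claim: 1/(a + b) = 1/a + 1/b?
Substituting a = 2, b = 3:
LHS = 1/(2 + 3) = 1/5
RHS = 1/2 + 1/3 = 5/6

Since LHS ≠ RHS, this pair disproves the claim.

Answer: Yes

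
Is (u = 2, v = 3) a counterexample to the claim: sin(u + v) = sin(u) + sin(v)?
Yes

Substituting u = 2, v = 3:
LHS = sin(2 + 3) = sin(5) ≈ -0.9589
RHS = sin(2) + sin(3) ≈ 1.05

Since LHS ≠ RHS, this pair disproves the claim.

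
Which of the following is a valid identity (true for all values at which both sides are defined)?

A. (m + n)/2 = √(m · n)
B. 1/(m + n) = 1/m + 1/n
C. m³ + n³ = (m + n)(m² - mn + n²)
C

A: fails at (5, 8) — LHS = 13/2, RHS = 2·√(10) ≈ 6.325.
B: fails at (2, 5) — LHS = 1/7, RHS = 7/10.
C: holds — e.g. at (2, 5), both sides equal 133.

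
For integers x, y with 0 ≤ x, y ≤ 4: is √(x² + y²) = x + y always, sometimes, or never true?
Sometimes true

It holds at (x, y) = (3, 0) (both sides equal 3), but fails at (x, y) = (1, 4) (LHS = √(17) ≈ 4.123, RHS = 5).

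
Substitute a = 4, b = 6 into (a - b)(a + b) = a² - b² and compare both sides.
LHS = (4 - 6)(4 + 6) = -20
RHS = 4² - 6² = -20

LHS = RHS: the two sides agree.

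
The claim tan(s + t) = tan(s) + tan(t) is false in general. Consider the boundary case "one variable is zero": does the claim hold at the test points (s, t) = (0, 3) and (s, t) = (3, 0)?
Yes, holds at both test points

At (0, 3): LHS = tan(3) ≈ -0.1425, RHS = tan(3) ≈ -0.1425 → equal
At (3, 0): LHS = tan(3) ≈ -0.1425, RHS = tan(3) ≈ -0.1425 → equal

So the claim does hold at both of these boundary points, even though it is not an identity.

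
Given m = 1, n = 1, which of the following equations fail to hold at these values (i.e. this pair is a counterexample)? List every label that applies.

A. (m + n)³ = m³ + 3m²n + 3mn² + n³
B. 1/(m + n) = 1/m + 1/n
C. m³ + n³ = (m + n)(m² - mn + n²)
Evaluating each claim at the given values:
A. LHS = 8, RHS = 8 → holds here (LHS = RHS)
B. LHS = 1/2, RHS = 2 → fails here (LHS ≠ RHS)
C. LHS = 2, RHS = 2 → holds here (LHS = RHS)

Answer: B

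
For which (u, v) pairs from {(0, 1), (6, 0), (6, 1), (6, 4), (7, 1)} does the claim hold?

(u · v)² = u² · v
Testing each pair:
(0, 1): LHS = 0, RHS = 0 → holds
(6, 0): LHS = 0, RHS = 0 → holds
(6, 1): LHS = 36, RHS = 36 → holds
(6, 4): LHS = 576, RHS = 144 → fails
(7, 1): LHS = 49, RHS = 49 → holds

4 of 5 pairs satisfy the claim.

Answer: (0, 1), (6, 0), (6, 1), (7, 1)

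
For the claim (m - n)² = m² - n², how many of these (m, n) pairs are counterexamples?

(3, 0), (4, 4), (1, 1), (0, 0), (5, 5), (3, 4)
1

Testing each pair:
(3, 0): LHS = 9, RHS = 9 → satisfies claim
(4, 4): LHS = 0, RHS = 0 → satisfies claim
(1, 1): LHS = 0, RHS = 0 → satisfies claim
(0, 0): LHS = 0, RHS = 0 → satisfies claim
(5, 5): LHS = 0, RHS = 0 → satisfies claim
(3, 4): LHS = 1, RHS = -7 → counterexample

That makes 1 counterexample.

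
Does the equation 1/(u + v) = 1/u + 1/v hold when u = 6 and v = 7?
Fails

Substituting u = 6, v = 7:

LHS = 1/(6 + 7) = 1/13
RHS = 1/6 + 1/7 = 13/42

LHS ≠ RHS, so the equation does not hold at this point.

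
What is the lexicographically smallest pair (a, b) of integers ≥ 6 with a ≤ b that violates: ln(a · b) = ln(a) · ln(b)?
(a, b) = (6, 6)

Substituting (6, 6) into the claim:
LHS = ln(6 · 6) = ln(36) ≈ 3.584
RHS = ln(6) · ln(6) = ln(6)² ≈ 3.21

Since LHS ≠ RHS, this pair disproves the claim, and no lexicographically smaller pair (a ≤ b, integers ≥ 6) does.

For instance (6, 12) is also a counterexample (LHS = ln(72) ≈ 4.277, RHS = ln(6)·ln(12) ≈ 4.452), but it's lexicographically larger.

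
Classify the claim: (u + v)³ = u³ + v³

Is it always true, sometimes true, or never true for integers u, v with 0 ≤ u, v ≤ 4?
It holds at (u, v) = (0, 2) (both sides equal 8), but fails at (u, v) = (4, 1) (LHS = 125, RHS = 65).

Answer: Sometimes true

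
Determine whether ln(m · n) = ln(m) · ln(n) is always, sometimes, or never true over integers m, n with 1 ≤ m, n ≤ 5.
Sometimes true

It holds at (m, n) = (1, 1) (both sides equal 0), but fails at (m, n) = (3, 1) (LHS = ln(3) ≈ 1.099, RHS = 0).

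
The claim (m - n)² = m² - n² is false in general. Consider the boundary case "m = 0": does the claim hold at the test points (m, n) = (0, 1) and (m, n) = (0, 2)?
No, fails at both test points

At (0, 1): LHS = 1 ≠ RHS = -1
At (0, 2): LHS = 4 ≠ RHS = -4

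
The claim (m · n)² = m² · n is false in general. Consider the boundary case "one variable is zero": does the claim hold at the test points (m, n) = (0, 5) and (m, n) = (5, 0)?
Yes, holds at both test points

At (0, 5): LHS = 0, RHS = 0 → equal
At (5, 0): LHS = 0, RHS = 0 → equal

So the claim does hold at both of these boundary points, even though it is not an identity.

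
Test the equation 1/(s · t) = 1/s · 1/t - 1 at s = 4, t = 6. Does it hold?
Substituting s = 4, t = 6:

LHS = 1/(4 · 6) = 1/24
RHS = 1/4 · 1/6 - 1 = -23/24

LHS ≠ RHS, so the equation does not hold at this point.

Answer: Fails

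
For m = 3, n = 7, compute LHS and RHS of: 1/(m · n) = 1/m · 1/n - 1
LHS = 1/(3 · 7) = 1/21
RHS = 1/3 · 1/7 - 1 = -20/21

LHS ≠ RHS, so the equation does not hold here.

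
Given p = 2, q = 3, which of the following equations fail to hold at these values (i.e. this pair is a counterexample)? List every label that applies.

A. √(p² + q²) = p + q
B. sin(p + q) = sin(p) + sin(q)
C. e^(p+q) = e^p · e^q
Evaluating each claim at the given values:
A. LHS = √(13) ≈ 3.606, RHS = 5 → fails here (LHS ≠ RHS)
B. LHS = sin(5) ≈ -0.9589, RHS = sin(3) + sin(2) ≈ 1.05 → fails here (LHS ≠ RHS)
C. LHS = e^5 ≈ 148.4, RHS = e^5 ≈ 148.4 → holds here (LHS = RHS)

Answer: A, B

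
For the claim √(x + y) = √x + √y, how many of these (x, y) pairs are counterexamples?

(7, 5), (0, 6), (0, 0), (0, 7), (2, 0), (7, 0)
Testing each pair:
(7, 5): LHS = 2·√(3) ≈ 3.464, RHS = √(5) + √(7) ≈ 4.882 → counterexample
(0, 6): LHS = √(6) ≈ 2.449, RHS = √(6) ≈ 2.449 → satisfies claim
(0, 0): LHS = 0, RHS = 0 → satisfies claim
(0, 7): LHS = √(7) ≈ 2.646, RHS = √(7) ≈ 2.646 → satisfies claim
(2, 0): LHS = √(2) ≈ 1.414, RHS = √(2) ≈ 1.414 → satisfies claim
(7, 0): LHS = √(7) ≈ 2.646, RHS = √(7) ≈ 2.646 → satisfies claim

That makes 1 counterexample.

Answer: 1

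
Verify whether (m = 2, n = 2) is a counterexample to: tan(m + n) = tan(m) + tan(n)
Yes

Substituting m = 2, n = 2:
LHS = tan(2 + 2) = tan(4) ≈ 1.158
RHS = tan(2) + tan(2) = 2·tan(2) ≈ -4.37

Since LHS ≠ RHS, this pair disproves the claim.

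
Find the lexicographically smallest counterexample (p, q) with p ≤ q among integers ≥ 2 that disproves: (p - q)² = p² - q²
(p, q) = (2, 3)

At (2, 2): both sides equal 0, so it holds there.

Substituting (2, 3) into the claim:
LHS = (2 - 3)² = 1
RHS = 2² - 3² = -5

Since LHS ≠ RHS, this pair disproves the claim, and no lexicographically smaller pair (p ≤ q, integers ≥ 2) does.

For instance (4, 9) is also a counterexample (LHS = 25, RHS = -65), but it's lexicographically larger.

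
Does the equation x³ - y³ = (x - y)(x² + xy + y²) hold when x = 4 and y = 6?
Substituting x = 4, y = 6:

LHS = 4³ - 6³ = -152
RHS = (4 - 6)(4² + 4·6 + 6²) = -152

LHS = RHS, so the equation holds at this point.

Answer: Holds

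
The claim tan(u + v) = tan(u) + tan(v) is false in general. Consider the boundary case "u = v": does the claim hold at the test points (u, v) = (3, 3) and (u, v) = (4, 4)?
At (3, 3): LHS = tan(6) ≈ -0.291 ≠ RHS = 2·tan(3) ≈ -0.2851
At (4, 4): LHS = tan(8) ≈ -6.8 ≠ RHS = 2·tan(4) ≈ 2.316

Answer: No, fails at both test points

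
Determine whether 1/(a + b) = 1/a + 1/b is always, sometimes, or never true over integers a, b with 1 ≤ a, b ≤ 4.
Never true

The claim fails for every pair in the range. For instance at (a, b) = (4, 1): LHS = 1/5, RHS = 5/4.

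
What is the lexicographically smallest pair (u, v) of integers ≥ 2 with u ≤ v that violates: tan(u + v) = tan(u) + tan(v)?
Substituting (2, 2) into the claim:
LHS = tan(2 + 2) = tan(4) ≈ 1.158
RHS = tan(2) + tan(2) = 2·tan(2) ≈ -4.37

Since LHS ≠ RHS, this pair disproves the claim, and no lexicographically smaller pair (u ≤ v, integers ≥ 2) does.

For instance (3, 6) is also a counterexample (LHS = tan(9) ≈ -0.4523, RHS = tan(6) + tan(3) ≈ -0.4336), but it's lexicographically larger.

Answer: (u, v) = (2, 2)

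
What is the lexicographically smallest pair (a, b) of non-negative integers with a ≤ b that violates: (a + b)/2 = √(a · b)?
(a, b) = (0, 1)

Substituting (0, 1) into the claim:
LHS = (0 + 1)/2 = 1/2
RHS = √(0 · 1) = 0

Since LHS ≠ RHS, this pair disproves the claim, and no lexicographically smaller pair (a ≤ b, non-negative integers) does.

For instance (6, 7) is also a counterexample (LHS = 13/2, RHS = √(42) ≈ 6.481), but it's lexicographically larger.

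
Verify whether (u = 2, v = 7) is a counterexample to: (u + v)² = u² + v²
Substituting u = 2, v = 7:
LHS = (2 + 7)² = 81
RHS = 2² + 7² = 53

Since LHS ≠ RHS, this pair disproves the claim.

Answer: Yes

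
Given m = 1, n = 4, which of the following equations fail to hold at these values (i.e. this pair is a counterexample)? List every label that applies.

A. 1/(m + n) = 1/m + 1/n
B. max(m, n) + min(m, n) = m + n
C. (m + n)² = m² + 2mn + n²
A

Evaluating each claim at the given values:
A. LHS = 1/5, RHS = 5/4 → fails here (LHS ≠ RHS)
B. LHS = 5, RHS = 5 → holds here (LHS = RHS)
C. LHS = 25, RHS = 25 → holds here (LHS = RHS)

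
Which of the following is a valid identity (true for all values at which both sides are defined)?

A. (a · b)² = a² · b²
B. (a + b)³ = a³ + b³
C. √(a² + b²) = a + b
A

A: holds — e.g. at (3, 7), both sides equal 441.
B: fails at (4, 4) — LHS = 512, RHS = 128.
C: fails at (5, 8) — LHS = √(89) ≈ 9.434, RHS = 13.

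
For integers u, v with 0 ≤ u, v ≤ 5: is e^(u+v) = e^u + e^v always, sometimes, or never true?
Never true

The claim fails for every pair in the range. For instance at (u, v) = (0, 1): LHS = e ≈ 2.718, RHS = 1 + e ≈ 3.718.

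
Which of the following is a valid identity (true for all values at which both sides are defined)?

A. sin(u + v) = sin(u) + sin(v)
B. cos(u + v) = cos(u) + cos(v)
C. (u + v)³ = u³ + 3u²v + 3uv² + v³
C

A: fails at (5, 5) — LHS = sin(10) ≈ -0.544, RHS = 2·sin(5) ≈ -1.918.
B: fails at (5, 8) — LHS = cos(13) ≈ 0.9074, RHS = cos(8) + cos(5) ≈ 0.1382.
C: holds — e.g. at (4, 4), both sides equal 512.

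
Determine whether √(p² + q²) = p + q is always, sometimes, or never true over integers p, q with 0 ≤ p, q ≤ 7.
Sometimes true

It holds at (p, q) = (0, 4) (both sides equal 4), but fails at (p, q) = (2, 1) (LHS = √(5) ≈ 2.236, RHS = 3).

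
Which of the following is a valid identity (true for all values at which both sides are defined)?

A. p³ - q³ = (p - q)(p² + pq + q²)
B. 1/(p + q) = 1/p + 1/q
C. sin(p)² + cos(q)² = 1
A: holds — e.g. at (3, 5), both sides equal -98.
B: fails at (1, 5) — LHS = 1/6, RHS = 6/5.
C: fails at (5, 8) — LHS = cos(8)² + sin(5)² ≈ 0.9407, RHS = 1.

Answer: A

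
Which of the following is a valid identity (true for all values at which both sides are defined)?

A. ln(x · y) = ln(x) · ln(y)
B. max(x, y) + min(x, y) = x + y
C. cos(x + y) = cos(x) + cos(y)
B

A: fails at (4, 5) — LHS = ln(20) ≈ 2.996, RHS = ln(4)·ln(5) ≈ 2.231.
B: holds — e.g. at (2, 5), both sides equal 7.
C: fails at (3, 7) — LHS = cos(10) ≈ -0.8391, RHS = cos(3) + cos(7) ≈ -0.2361.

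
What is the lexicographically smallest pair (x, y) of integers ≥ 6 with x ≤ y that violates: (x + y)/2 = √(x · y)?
Substituting (6, 7) into the claim:
LHS = (6 + 7)/2 = 13/2
RHS = √(6 · 7) = √(42) ≈ 6.481

Since LHS ≠ RHS, this pair disproves the claim, and no lexicographically smaller pair (x ≤ y, integers ≥ 6) does.

For instance (6, 13) is also a counterexample (LHS = 19/2, RHS = √(78) ≈ 8.832), but it's lexicographically larger.

Answer: (x, y) = (6, 7)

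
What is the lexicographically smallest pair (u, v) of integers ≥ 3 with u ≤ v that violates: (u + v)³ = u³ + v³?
Substituting (3, 3) into the claim:
LHS = (3 + 3)³ = 216
RHS = 3³ + 3³ = 54

Since LHS ≠ RHS, this pair disproves the claim, and no lexicographically smaller pair (u ≤ v, integers ≥ 3) does.

For instance (6, 6) is also a counterexample (LHS = 1728, RHS = 432), but it's lexicographically larger.

Answer: (u, v) = (3, 3)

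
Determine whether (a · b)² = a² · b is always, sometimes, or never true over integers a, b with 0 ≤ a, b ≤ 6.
It holds at (a, b) = (0, 1) (both sides equal 0), but fails at (a, b) = (4, 5) (LHS = 400, RHS = 80).

Answer: Sometimes true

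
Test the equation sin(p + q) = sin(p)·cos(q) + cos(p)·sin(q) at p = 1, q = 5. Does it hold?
Holds

Substituting p = 1, q = 5:

LHS = sin(1 + 5) = sin(6) ≈ -0.2794
RHS = sin(1)·cos(5) + cos(1)·sin(5) = sin(5)·cos(1) + sin(1)·cos(5) ≈ -0.2794

LHS = RHS, so the equation holds at this point.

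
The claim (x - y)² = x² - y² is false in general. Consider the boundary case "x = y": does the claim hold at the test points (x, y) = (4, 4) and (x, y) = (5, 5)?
Yes, holds at both test points

At (4, 4): LHS = 0, RHS = 0 → equal
At (5, 5): LHS = 0, RHS = 0 → equal

So the claim does hold at both of these boundary points, even though it is not an identity.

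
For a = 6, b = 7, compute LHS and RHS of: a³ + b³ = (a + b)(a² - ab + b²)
LHS = 6³ + 7³ = 559
RHS = (6 + 7)(6² - 6·7 + 7²) = 559

LHS = RHS: the two sides agree.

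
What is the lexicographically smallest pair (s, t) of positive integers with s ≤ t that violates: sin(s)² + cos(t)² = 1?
At (1, 1): both sides equal 1, so it holds there.

Substituting (1, 2) into the claim:
LHS = sin(1)² + cos(2)² ≈ 0.8813
RHS = 1

Since LHS ≠ RHS, this pair disproves the claim, and no lexicographically smaller pair (s ≤ t, positive integers) does.

For instance (1, 4) is also a counterexample (LHS = cos(4)² + sin(1)² ≈ 1.135, RHS = 1), but it's lexicographically larger.

Answer: (s, t) = (1, 2)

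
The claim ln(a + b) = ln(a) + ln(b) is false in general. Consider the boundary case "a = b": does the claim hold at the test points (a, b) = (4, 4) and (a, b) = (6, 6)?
No, fails at both test points

At (4, 4): LHS = ln(8) ≈ 2.079 ≠ RHS = 2·ln(4) ≈ 2.773
At (6, 6): LHS = ln(12) ≈ 2.485 ≠ RHS = 2·ln(6) ≈ 3.584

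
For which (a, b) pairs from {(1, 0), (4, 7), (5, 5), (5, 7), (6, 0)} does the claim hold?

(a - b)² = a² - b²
Testing each pair:
(1, 0): LHS = 1, RHS = 1 → holds
(4, 7): LHS = 9, RHS = -33 → fails
(5, 5): LHS = 0, RHS = 0 → holds
(5, 7): LHS = 4, RHS = -24 → fails
(6, 0): LHS = 36, RHS = 36 → holds

3 of 5 pairs satisfy the claim.

Answer: (1, 0), (5, 5), (6, 0)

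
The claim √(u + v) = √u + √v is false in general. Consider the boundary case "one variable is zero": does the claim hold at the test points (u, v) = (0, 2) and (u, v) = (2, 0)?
At (0, 2): LHS = √(2) ≈ 1.414, RHS = √(2) ≈ 1.414 → equal
At (2, 0): LHS = √(2) ≈ 1.414, RHS = √(2) ≈ 1.414 → equal

So the claim does hold at both of these boundary points, even though it is not an identity.

Answer: Yes, holds at both test points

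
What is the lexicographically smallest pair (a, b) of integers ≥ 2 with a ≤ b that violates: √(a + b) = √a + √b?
(a, b) = (2, 2)

Substituting (2, 2) into the claim:
LHS = √(2 + 2) = 2
RHS = √2 + √2 = 2·√(2) ≈ 2.828

Since LHS ≠ RHS, this pair disproves the claim, and no lexicographically smaller pair (a ≤ b, integers ≥ 2) does.

For instance (7, 9) is also a counterexample (LHS = 4, RHS = √(7) + 3 ≈ 5.646), but it's lexicographically larger.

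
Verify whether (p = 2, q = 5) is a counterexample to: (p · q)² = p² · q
Yes

Substituting p = 2, q = 5:
LHS = (2 · 5)² = 100
RHS = 2² · 5 = 20

Since LHS ≠ RHS, this pair disproves the claim.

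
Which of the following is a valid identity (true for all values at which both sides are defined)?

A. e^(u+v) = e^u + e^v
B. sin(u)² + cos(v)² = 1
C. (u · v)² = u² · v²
A: fails at (2, 7) — LHS = e^9 ≈ 8103, RHS = e^2 + e^7 ≈ 1104.
B: fails at (2, 4) — LHS = cos(4)² + sin(2)² ≈ 1.254, RHS = 1.
C: holds — e.g. at (1, 2), both sides equal 4.

Answer: C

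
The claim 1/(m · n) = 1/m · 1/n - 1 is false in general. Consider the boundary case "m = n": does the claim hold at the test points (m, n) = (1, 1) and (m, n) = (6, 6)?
At (1, 1): LHS = 1 ≠ RHS = 0
At (6, 6): LHS = 1/36 ≠ RHS = -35/36

Answer: No, fails at both test points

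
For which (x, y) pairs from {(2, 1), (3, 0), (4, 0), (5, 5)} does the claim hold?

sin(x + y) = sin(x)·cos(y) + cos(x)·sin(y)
All pairs

Testing each pair:
(2, 1): LHS = sin(3) ≈ 0.1411, RHS = sin(1)·cos(2) + sin(2)·cos(1) ≈ 0.1411 → holds
(3, 0): LHS = sin(3) ≈ 0.1411, RHS = sin(3) ≈ 0.1411 → holds
(4, 0): LHS = sin(4) ≈ -0.7568, RHS = sin(4) ≈ -0.7568 → holds
(5, 5): LHS = sin(10) ≈ -0.544, RHS = 2·sin(5)·cos(5) ≈ -0.544 → holds

Every pair satisfies the claim.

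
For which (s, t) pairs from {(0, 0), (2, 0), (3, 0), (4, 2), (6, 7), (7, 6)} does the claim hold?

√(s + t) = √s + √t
(0, 0), (2, 0), (3, 0)

Testing each pair:
(0, 0): LHS = 0, RHS = 0 → holds
(2, 0): LHS = √(2) ≈ 1.414, RHS = √(2) ≈ 1.414 → holds
(3, 0): LHS = √(3) ≈ 1.732, RHS = √(3) ≈ 1.732 → holds
(4, 2): LHS = √(6) ≈ 2.449, RHS = √(2) + 2 ≈ 3.414 → fails
(6, 7): LHS = √(13) ≈ 3.606, RHS = √(6) + √(7) ≈ 5.095 → fails
(7, 6): LHS = √(13) ≈ 3.606, RHS = √(6) + √(7) ≈ 5.095 → fails

3 of 6 pairs satisfy the claim.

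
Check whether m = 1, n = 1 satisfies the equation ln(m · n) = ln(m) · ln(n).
Holds

Substituting m = 1, n = 1:

LHS = ln(1 · 1) = 0
RHS = ln(1) · ln(1) = 0

LHS = RHS, so the equation holds at this point.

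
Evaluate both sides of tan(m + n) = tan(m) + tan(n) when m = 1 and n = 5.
LHS = tan(1 + 5) = tan(6) ≈ -0.291
RHS = tan(1) + tan(5) ≈ -1.823

LHS ≠ RHS (they differ by about 1.532), so the equation does not hold here.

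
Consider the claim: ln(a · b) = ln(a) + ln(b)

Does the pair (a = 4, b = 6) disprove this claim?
No

Substituting a = 4, b = 6:
LHS = ln(4 · 6) = ln(24) ≈ 3.178
RHS = ln(4) + ln(6) ≈ 3.178

The sides agree, so this pair does not disprove the claim.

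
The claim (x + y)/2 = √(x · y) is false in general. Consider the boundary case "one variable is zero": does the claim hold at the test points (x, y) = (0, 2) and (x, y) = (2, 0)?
No, fails at both test points

At (0, 2): LHS = 1 ≠ RHS = 0
At (2, 0): LHS = 1 ≠ RHS = 0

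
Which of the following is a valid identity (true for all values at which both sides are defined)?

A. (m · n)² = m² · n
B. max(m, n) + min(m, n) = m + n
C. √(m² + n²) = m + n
B

A: fails at (5, 5) — LHS = 625, RHS = 125.
B: holds — e.g. at (3, 5), both sides equal 8.
C: fails at (2, 7) — LHS = √(53) ≈ 7.28, RHS = 9.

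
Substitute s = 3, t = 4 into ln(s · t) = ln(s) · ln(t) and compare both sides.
LHS = ln(3 · 4) = ln(12) ≈ 2.485
RHS = ln(3) · ln(4) ≈ 1.523

LHS ≠ RHS (they differ by about 0.9619), so the equation does not hold here.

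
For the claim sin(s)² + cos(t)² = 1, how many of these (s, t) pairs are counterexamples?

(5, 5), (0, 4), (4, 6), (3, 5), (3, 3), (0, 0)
3

Testing each pair:
(5, 5): LHS = cos(5)² + sin(5)² = 1, RHS = 1 → satisfies claim
(0, 4): LHS = cos(4)² ≈ 0.4272, RHS = 1 → counterexample
(4, 6): LHS = sin(4)² + cos(6)² ≈ 1.495, RHS = 1 → counterexample
(3, 5): LHS = sin(3)² + cos(5)² ≈ 0.1004, RHS = 1 → counterexample
(3, 3): LHS = sin(3)² + cos(3)² = 1, RHS = 1 → satisfies claim
(0, 0): LHS = 1, RHS = 1 → satisfies claim

That makes 3 counterexamples.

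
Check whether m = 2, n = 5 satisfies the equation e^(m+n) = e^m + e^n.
Fails

Substituting m = 2, n = 5:

LHS = e^(2+5) = e^7 ≈ 1097
RHS = e^2 + e^5 ≈ 155.8

LHS ≠ RHS, so the equation does not hold at this point.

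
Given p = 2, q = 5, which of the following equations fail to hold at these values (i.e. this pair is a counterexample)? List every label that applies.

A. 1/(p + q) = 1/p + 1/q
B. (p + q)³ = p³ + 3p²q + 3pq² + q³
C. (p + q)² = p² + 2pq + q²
Evaluating each claim at the given values:
A. LHS = 1/7, RHS = 7/10 → fails here (LHS ≠ RHS)
B. LHS = 343, RHS = 343 → holds here (LHS = RHS)
C. LHS = 49, RHS = 49 → holds here (LHS = RHS)

Answer: A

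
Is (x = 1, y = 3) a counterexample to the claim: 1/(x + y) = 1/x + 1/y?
Substituting x = 1, y = 3:
LHS = 1/(1 + 3) = 1/4
RHS = 1/1 + 1/3 = 4/3

Since LHS ≠ RHS, this pair disproves the claim.

Answer: Yes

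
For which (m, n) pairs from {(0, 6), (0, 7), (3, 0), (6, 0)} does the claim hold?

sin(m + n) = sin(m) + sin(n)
Testing each pair:
(0, 6): LHS = sin(6) ≈ -0.2794, RHS = sin(6) ≈ -0.2794 → holds
(0, 7): LHS = sin(7) ≈ 0.657, RHS = sin(7) ≈ 0.657 → holds
(3, 0): LHS = sin(3) ≈ 0.1411, RHS = sin(3) ≈ 0.1411 → holds
(6, 0): LHS = sin(6) ≈ -0.2794, RHS = sin(6) ≈ -0.2794 → holds

Every pair satisfies the claim.

Answer: All pairs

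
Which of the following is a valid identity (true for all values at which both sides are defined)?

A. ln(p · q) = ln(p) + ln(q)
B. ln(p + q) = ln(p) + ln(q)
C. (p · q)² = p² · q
A

A: holds — e.g. at (4, 4), both sides equal ln(16) ≈ 2.773.
B: fails at (3, 7) — LHS = ln(10) ≈ 2.303, RHS = ln(3) + ln(7) ≈ 3.045.
C: fails at (2, 7) — LHS = 196, RHS = 28.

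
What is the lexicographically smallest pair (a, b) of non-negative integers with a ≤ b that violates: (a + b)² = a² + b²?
(a, b) = (1, 1)

At (0, 2): both sides equal 4, so it holds there.

Substituting (1, 1) into the claim:
LHS = (1 + 1)² = 4
RHS = 1² + 1² = 2

Since LHS ≠ RHS, this pair disproves the claim, and no lexicographically smaller pair (a ≤ b, non-negative integers) does.

For instance (1, 3) is also a counterexample (LHS = 16, RHS = 10), but it's lexicographically larger.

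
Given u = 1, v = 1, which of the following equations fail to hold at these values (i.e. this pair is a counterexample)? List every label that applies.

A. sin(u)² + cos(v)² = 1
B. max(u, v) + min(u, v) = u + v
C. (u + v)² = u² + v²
C

Evaluating each claim at the given values:
A. LHS = cos(1)² + sin(1)² = 1, RHS = 1 → holds here (LHS = RHS)
B. LHS = 2, RHS = 2 → holds here (LHS = RHS)
C. LHS = 4, RHS = 2 → fails here (LHS ≠ RHS)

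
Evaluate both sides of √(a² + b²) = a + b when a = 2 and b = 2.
LHS = √(2² + 2²) = 2·√(2) ≈ 2.828
RHS = 2 + 2 = 4

LHS ≠ RHS (they differ by about 1.172), so the equation does not hold here.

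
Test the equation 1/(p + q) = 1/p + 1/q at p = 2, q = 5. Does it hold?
Substituting p = 2, q = 5:

LHS = 1/(2 + 5) = 1/7
RHS = 1/2 + 1/5 = 7/10

LHS ≠ RHS, so the equation does not hold at this point.

Answer: Fails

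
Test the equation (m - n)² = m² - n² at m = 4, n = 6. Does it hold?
Fails

Substituting m = 4, n = 6:

LHS = (4 - 6)² = 4
RHS = 4² - 6² = -20

LHS ≠ RHS, so the equation does not hold at this point.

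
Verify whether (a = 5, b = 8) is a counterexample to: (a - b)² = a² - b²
Yes

Substituting a = 5, b = 8:
LHS = (5 - 8)² = 9
RHS = 5² - 8² = -39

Since LHS ≠ RHS, this pair disproves the claim.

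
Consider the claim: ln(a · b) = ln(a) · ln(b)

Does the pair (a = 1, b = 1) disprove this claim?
Substituting a = 1, b = 1:
LHS = ln(1 · 1) = 0
RHS = ln(1) · ln(1) = 0

The sides agree, so this pair does not disprove the claim.

Answer: No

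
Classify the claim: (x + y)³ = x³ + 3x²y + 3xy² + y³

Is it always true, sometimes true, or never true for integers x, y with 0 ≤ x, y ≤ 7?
The identity holds for every pair in the range. For instance at (x, y) = (4, 7): both sides equal 1331.

Answer: Always true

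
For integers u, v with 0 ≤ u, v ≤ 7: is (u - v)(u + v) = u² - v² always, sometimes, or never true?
The identity holds for every pair in the range. For instance at (u, v) = (6, 1): both sides equal 35.

Answer: Always true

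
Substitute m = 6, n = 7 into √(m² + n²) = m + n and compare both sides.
LHS = √(6² + 7²) = √(85) ≈ 9.22
RHS = 6 + 7 = 13

LHS ≠ RHS (they differ by about 3.78), so the equation does not hold here.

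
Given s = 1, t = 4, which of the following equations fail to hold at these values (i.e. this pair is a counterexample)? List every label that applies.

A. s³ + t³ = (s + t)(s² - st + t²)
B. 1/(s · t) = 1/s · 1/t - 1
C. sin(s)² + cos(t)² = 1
B, C

Evaluating each claim at the given values:
A. LHS = 65, RHS = 65 → holds here (LHS = RHS)
B. LHS = 1/4, RHS = -3/4 → fails here (LHS ≠ RHS)
C. LHS = cos(4)² + sin(1)² ≈ 1.135, RHS = 1 → fails here (LHS ≠ RHS)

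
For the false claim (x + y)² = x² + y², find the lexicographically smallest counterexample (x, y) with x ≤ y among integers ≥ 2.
(x, y) = (2, 2)

Substituting (2, 2) into the claim:
LHS = (2 + 2)² = 16
RHS = 2² + 2² = 8

Since LHS ≠ RHS, this pair disproves the claim, and no lexicographically smaller pair (x ≤ y, integers ≥ 2) does.

For instance (5, 6) is also a counterexample (LHS = 121, RHS = 61), but it's lexicographically larger.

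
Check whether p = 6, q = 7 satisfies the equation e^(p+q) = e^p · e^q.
Substituting p = 6, q = 7:

LHS = e^(6+7) = e^13 ≈ 442413.4
RHS = e^6 · e^7 = e^13 ≈ 442413.4

LHS = RHS, so the equation holds at this point.

Answer: Holds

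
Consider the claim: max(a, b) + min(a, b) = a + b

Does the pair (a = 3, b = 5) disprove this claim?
Substituting a = 3, b = 5:
LHS = max(3, 5) + min(3, 5) = 8
RHS = 3 + 5 = 8

The sides agree, so this pair does not disprove the claim.

Answer: No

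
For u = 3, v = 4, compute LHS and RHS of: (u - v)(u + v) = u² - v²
LHS = (3 - 4)(3 + 4) = -7
RHS = 3² - 4² = -7

LHS = RHS: the two sides agree.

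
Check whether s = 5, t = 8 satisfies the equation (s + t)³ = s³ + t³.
Fails

Substituting s = 5, t = 8:

LHS = (5 + 8)³ = 2197
RHS = 5³ + 8³ = 637

LHS ≠ RHS, so the equation does not hold at this point.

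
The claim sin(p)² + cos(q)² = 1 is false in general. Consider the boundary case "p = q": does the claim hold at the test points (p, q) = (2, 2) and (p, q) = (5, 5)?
Yes, holds at both test points

At (2, 2): LHS = cos(2)² + sin(2)² = 1, RHS = 1 → equal
At (5, 5): LHS = cos(5)² + sin(5)² = 1, RHS = 1 → equal

So the claim does hold at both of these boundary points, even though it is not an identity.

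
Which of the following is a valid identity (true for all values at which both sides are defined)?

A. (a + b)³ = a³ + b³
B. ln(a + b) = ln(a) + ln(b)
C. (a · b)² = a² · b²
C

A: fails at (2, 2) — LHS = 64, RHS = 16.
B: fails at (3, 4) — LHS = ln(7) ≈ 1.946, RHS = ln(3) + ln(4) ≈ 2.485.
C: holds — e.g. at (5, 8), both sides equal 1600.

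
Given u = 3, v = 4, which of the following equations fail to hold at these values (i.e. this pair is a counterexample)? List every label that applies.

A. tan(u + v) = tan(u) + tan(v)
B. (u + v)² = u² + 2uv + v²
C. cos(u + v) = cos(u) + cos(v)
A, C

Evaluating each claim at the given values:
A. LHS = tan(7) ≈ 0.8714, RHS = tan(3) + tan(4) ≈ 1.015 → fails here (LHS ≠ RHS)
B. LHS = 49, RHS = 49 → holds here (LHS = RHS)
C. LHS = cos(7) ≈ 0.7539, RHS = cos(3) + cos(4) ≈ -1.644 → fails here (LHS ≠ RHS)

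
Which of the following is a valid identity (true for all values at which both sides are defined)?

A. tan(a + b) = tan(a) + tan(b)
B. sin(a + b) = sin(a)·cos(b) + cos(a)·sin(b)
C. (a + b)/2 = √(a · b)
A: fails at (3, 7) — LHS = tan(10) ≈ 0.6484, RHS = tan(3) + tan(7) ≈ 0.7289.
B: holds — e.g. at (1, 4), both sides equal sin(5) ≈ -0.9589.
C: fails at (3, 5) — LHS = 4, RHS = √(15) ≈ 3.873.

Answer: B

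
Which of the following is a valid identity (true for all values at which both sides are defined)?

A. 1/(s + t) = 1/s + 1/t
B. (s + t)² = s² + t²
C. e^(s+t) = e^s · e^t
A: fails at (3, 5) — LHS = 1/8, RHS = 8/15.
B: fails at (2, 2) — LHS = 16, RHS = 8.
C: holds — e.g. at (3, 4), both sides equal e^7 ≈ 1097.

Answer: C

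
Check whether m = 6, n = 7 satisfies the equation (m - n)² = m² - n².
Substituting m = 6, n = 7:

LHS = (6 - 7)² = 1
RHS = 6² - 7² = -13

LHS ≠ RHS, so the equation does not hold at this point.

Answer: Fails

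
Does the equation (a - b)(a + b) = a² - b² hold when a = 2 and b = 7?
Holds

Substituting a = 2, b = 7:

LHS = (2 - 7)(2 + 7) = -45
RHS = 2² - 7² = -45

LHS = RHS, so the equation holds at this point.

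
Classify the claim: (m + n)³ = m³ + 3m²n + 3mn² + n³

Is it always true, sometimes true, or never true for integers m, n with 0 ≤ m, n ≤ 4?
Always true

The identity holds for every pair in the range. For instance at (m, n) = (1, 1): both sides equal 8.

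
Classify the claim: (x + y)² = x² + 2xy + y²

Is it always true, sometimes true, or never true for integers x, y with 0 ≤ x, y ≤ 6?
Always true

The identity holds for every pair in the range. For instance at (x, y) = (3, 1): both sides equal 16.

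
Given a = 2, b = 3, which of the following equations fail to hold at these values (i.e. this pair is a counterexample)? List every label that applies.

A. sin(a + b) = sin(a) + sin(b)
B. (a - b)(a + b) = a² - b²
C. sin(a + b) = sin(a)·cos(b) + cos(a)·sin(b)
Evaluating each claim at the given values:
A. LHS = sin(5) ≈ -0.9589, RHS = sin(3) + sin(2) ≈ 1.05 → fails here (LHS ≠ RHS)
B. LHS = -5, RHS = -5 → holds here (LHS = RHS)
C. LHS = sin(5) ≈ -0.9589, RHS = sin(2)·cos(3) + sin(3)·cos(2) ≈ -0.9589 → holds here (LHS = RHS)

Answer: A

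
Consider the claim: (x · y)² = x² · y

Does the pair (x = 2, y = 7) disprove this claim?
Yes

Substituting x = 2, y = 7:
LHS = (2 · 7)² = 196
RHS = 2² · 7 = 28

Since LHS ≠ RHS, this pair disproves the claim.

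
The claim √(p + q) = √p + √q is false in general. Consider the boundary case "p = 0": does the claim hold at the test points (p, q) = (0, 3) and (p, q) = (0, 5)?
At (0, 3): LHS = √(3) ≈ 1.732, RHS = √(3) ≈ 1.732 → equal
At (0, 5): LHS = √(5) ≈ 2.236, RHS = √(5) ≈ 2.236 → equal

So the claim does hold at both of these boundary points, even though it is not an identity.

Answer: Yes, holds at both test points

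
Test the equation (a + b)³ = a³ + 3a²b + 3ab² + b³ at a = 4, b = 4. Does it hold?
Substituting a = 4, b = 4:

LHS = (4 + 4)³ = 512
RHS = 4³ + 3·4²·4 + 3·4·4² + 4³ = 512

LHS = RHS, so the equation holds at this point.

Answer: Holds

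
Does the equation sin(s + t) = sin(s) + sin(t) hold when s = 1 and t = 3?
Fails

Substituting s = 1, t = 3:

LHS = sin(1 + 3) = sin(4) ≈ -0.7568
RHS = sin(1) + sin(3) ≈ 0.9826

LHS ≠ RHS, so the equation does not hold at this point.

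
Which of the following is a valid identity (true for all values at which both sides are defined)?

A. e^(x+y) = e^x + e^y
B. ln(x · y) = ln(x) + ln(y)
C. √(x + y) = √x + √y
B

A: fails at (6, 7) — LHS = e^13 ≈ 442413.4, RHS = e^6 + e^7 ≈ 1500.
B: holds — e.g. at (3, 7), both sides equal ln(21) ≈ 3.045.
C: fails at (2, 5) — LHS = √(7) ≈ 2.646, RHS = √(2) + √(5) ≈ 3.65.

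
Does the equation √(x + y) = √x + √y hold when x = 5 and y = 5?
Substituting x = 5, y = 5:

LHS = √(5 + 5) = √(10) ≈ 3.162
RHS = √5 + √5 = 2·√(5) ≈ 4.472

LHS ≠ RHS, so the equation does not hold at this point.

Answer: Fails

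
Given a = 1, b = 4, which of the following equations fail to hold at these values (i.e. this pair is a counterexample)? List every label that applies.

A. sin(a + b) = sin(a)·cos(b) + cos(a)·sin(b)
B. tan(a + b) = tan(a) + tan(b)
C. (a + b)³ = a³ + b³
Evaluating each claim at the given values:
A. LHS = sin(5) ≈ -0.9589, RHS = sin(1)·cos(4) + sin(4)·cos(1) ≈ -0.9589 → holds here (LHS = RHS)
B. LHS = tan(5) ≈ -3.381, RHS = tan(4) + tan(1) ≈ 2.715 → fails here (LHS ≠ RHS)
C. LHS = 125, RHS = 65 → fails here (LHS ≠ RHS)

Answer: B, C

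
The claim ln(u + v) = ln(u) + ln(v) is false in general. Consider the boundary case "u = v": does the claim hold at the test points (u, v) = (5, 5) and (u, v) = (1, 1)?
No, fails at both test points

At (5, 5): LHS = ln(10) ≈ 2.303 ≠ RHS = 2·ln(5) ≈ 3.219
At (1, 1): LHS = ln(2) ≈ 0.6931 ≠ RHS = 0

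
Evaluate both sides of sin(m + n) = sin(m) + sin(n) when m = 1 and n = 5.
LHS = sin(1 + 5) = sin(6) ≈ -0.2794
RHS = sin(1) + sin(5) ≈ -0.1175

LHS ≠ RHS (they differ by about 0.162), so the equation does not hold here.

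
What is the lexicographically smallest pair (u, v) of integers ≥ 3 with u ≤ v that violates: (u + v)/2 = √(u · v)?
Substituting (3, 4) into the claim:
LHS = (3 + 4)/2 = 7/2
RHS = √(3 · 4) = 2·√(3) ≈ 3.464

Since LHS ≠ RHS, this pair disproves the claim, and no lexicographically smaller pair (u ≤ v, integers ≥ 3) does.

For instance (5, 7) is also a counterexample (LHS = 6, RHS = √(35) ≈ 5.916), but it's lexicographically larger.

Answer: (u, v) = (3, 4)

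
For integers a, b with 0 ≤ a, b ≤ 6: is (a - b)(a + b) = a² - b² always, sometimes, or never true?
The identity holds for every pair in the range. For instance at (a, b) = (1, 0): both sides equal 1.

Answer: Always true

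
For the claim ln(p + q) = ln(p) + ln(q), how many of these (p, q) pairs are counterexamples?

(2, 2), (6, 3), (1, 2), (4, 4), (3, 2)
Testing each pair:
(2, 2): LHS = ln(4) ≈ 1.386, RHS = 2·ln(2) ≈ 1.386 → satisfies claim
(6, 3): LHS = ln(9) ≈ 2.197, RHS = ln(3) + ln(6) ≈ 2.89 → counterexample
(1, 2): LHS = ln(3) ≈ 1.099, RHS = ln(2) ≈ 0.6931 → counterexample
(4, 4): LHS = ln(8) ≈ 2.079, RHS = 2·ln(4) ≈ 2.773 → counterexample
(3, 2): LHS = ln(5) ≈ 1.609, RHS = ln(2) + ln(3) ≈ 1.792 → counterexample

That makes 4 counterexamples.

Answer: 4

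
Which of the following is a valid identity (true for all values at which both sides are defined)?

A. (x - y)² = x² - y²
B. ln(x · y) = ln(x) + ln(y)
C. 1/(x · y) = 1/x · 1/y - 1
B

A: fails at (3, 5) — LHS = 4, RHS = -16.
B: holds — e.g. at (2, 7), both sides equal ln(14) ≈ 2.639.
C: fails at (5, 5) — LHS = 1/25, RHS = -24/25.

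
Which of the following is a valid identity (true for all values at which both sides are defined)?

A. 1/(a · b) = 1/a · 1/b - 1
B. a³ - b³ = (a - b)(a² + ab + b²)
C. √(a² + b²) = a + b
B

A: fails at (1, 3) — LHS = 1/3, RHS = -2/3.
B: holds — e.g. at (6, 7), both sides equal -127.
C: fails at (1, 4) — LHS = √(17) ≈ 4.123, RHS = 5.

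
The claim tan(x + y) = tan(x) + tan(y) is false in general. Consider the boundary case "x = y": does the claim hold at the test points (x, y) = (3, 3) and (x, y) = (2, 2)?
No, fails at both test points

At (3, 3): LHS = tan(6) ≈ -0.291 ≠ RHS = 2·tan(3) ≈ -0.2851
At (2, 2): LHS = tan(4) ≈ 1.158 ≠ RHS = 2·tan(2) ≈ -4.37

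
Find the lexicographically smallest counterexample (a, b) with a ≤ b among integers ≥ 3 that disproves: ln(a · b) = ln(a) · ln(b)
Substituting (3, 3) into the claim:
LHS = ln(3 · 3) = ln(9) ≈ 2.197
RHS = ln(3) · ln(3) = ln(3)² ≈ 1.207

Since LHS ≠ RHS, this pair disproves the claim, and no lexicographically smaller pair (a ≤ b, integers ≥ 3) does.

For instance (6, 6) is also a counterexample (LHS = ln(36) ≈ 3.584, RHS = ln(6)² ≈ 3.21), but it's lexicographically larger.

Answer: (a, b) = (3, 3)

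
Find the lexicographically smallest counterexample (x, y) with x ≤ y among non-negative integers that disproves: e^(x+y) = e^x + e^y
(x, y) = (0, 0)

Substituting (0, 0) into the claim:
LHS = e^(0+0) = 1
RHS = e^0 + e^0 = 2

Since LHS ≠ RHS, this pair disproves the claim, and no lexicographically smaller pair (x ≤ y, non-negative integers) does.

For instance (0, 4) is also a counterexample (LHS = e^4 ≈ 54.6, RHS = 1 + e^4 ≈ 55.6), but it's lexicographically larger.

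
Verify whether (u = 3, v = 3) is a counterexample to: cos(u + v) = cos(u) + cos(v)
Substituting u = 3, v = 3:
LHS = cos(3 + 3) = cos(6) ≈ 0.9602
RHS = cos(3) + cos(3) = 2·cos(3) ≈ -1.98

Since LHS ≠ RHS, this pair disproves the claim.

Answer: Yes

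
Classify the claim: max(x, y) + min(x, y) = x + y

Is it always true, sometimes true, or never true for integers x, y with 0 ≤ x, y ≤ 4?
The identity holds for every pair in the range. For instance at (x, y) = (2, 2): both sides equal 4.

Answer: Always true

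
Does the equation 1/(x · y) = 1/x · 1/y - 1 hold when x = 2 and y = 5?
Fails

Substituting x = 2, y = 5:

LHS = 1/(2 · 5) = 1/10
RHS = 1/2 · 1/5 - 1 = -9/10

LHS ≠ RHS, so the equation does not hold at this point.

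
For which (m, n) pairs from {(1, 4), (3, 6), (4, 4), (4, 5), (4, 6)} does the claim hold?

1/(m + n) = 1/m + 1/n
None

Testing each pair:
(1, 4): LHS = 1/5, RHS = 5/4 → fails
(3, 6): LHS = 1/9, RHS = 1/2 → fails
(4, 4): LHS = 1/8, RHS = 1/2 → fails
(4, 5): LHS = 1/9, RHS = 9/20 → fails
(4, 6): LHS = 1/10, RHS = 5/12 → fails

No pair satisfies the claim.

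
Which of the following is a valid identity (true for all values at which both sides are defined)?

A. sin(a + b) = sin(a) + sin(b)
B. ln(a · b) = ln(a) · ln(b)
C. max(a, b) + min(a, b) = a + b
C

A: fails at (1, 5) — LHS = sin(6) ≈ -0.2794, RHS = sin(5) + sin(1) ≈ -0.1175.
B: fails at (1, 2) — LHS = ln(2) ≈ 0.6931, RHS = 0.
C: holds — e.g. at (2, 5), both sides equal 7.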